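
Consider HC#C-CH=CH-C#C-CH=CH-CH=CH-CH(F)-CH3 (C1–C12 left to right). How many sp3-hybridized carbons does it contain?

2

C1: sp
C2: sp
C3: sp2
C4: sp2
C5: sp
C6: sp
C7: sp2
C8: sp2
C9: sp2
C10: sp2
C11: sp3 ✓
C12: sp3 ✓
C11, C12 → 2 sp3 carbons.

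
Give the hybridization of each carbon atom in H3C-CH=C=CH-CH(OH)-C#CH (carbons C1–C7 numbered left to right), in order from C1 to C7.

C1 has 4 σ bonds: steric number 4 → sp3.
C2 carries 3 σ bonds, plus one π bond, giving a steric number of 3, so it is sp2.
C3 has 2 σ bonds, plus two π bonds: steric number 2 → sp.
C4 (3 σ bonds, plus one π bond) has steric number 3: sp2.
C5: 4 σ bonds — 4 electron domains, sp3.
C6 is sp: 2 σ bonds, plus two π bonds, 2 electron-density regions.
C7 (2 σ bonds, plus two π bonds) has steric number 2: sp.

C1 sp3, C2 sp2, C3 sp, C4 sp2, C5 sp3, C6 sp, C7 sp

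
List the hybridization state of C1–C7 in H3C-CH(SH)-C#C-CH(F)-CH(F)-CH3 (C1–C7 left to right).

C1 is sp3: 4 σ bonds, 4 electron-density regions.
C2: 4 σ bonds — 4 electron domains, sp3.
C3 carries 2 σ bonds, plus two π bonds, giving a steric number of 2, so it is sp.
C4: 2 σ bonds, plus two π bonds — 2 electron domains, sp.
C5: 4 σ bonds — 4 electron domains, sp3.
C6: 4 σ bonds; 4 regions of electron density → sp3.
C7 carries 4 σ bonds, giving a steric number of 4, so it is sp3.

C1 sp3, C2 sp3, C3 sp, C4 sp, C5 sp3, C6 sp3, C7 sp3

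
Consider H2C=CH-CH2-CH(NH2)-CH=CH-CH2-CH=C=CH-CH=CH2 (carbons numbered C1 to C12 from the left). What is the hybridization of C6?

sp²

C6 has 3 σ bonds, plus one π bond: steric number 3 → sp2.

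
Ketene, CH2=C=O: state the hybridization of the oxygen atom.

sp2

The oxygen atom (1 σ bond and 2 lone pairs, plus one π bond) has steric number 3: sp2.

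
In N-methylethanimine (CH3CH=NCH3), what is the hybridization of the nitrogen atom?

Two σ bonds + one lone pair = steric number 3 → sp2.

sp²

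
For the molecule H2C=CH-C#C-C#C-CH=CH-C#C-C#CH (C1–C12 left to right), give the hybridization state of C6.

C6: 2 σ bonds, plus two π bonds; 2 regions of electron density → sp.

sp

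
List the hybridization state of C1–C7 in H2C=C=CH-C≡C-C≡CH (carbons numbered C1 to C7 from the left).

C1 (3 σ bonds, plus one π bond) has steric number 3: sp2.
C2: 2 σ bonds, plus two π bonds — 2 electron domains, sp.
C3: 3 σ bonds, plus one π bond — 3 electron domains, sp2.
C4: 2 σ bonds, plus two π bonds — 2 electron domains, sp.
C5 has 2 σ bonds, plus two π bonds: steric number 2 → sp.
C6 — 2 σ bonds, plus two π bonds. Steric number 2, so sp.
C7 — 2 σ bonds, plus two π bonds. Steric number 2, so sp.

C1 sp2, C2 sp, C3 sp2, C4 sp, C5 sp, C6 sp, C7 sp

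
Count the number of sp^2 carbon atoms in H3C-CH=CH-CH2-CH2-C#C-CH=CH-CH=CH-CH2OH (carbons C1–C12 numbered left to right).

C1: sp3
C2: sp2 ✓
C3: sp2 ✓
C4: sp3
C5: sp3
C6: sp
C7: sp
C8: sp2 ✓
C9: sp2 ✓
C10: sp2 ✓
C11: sp2 ✓
C12: sp3
C2, C3, C8, C9, C10, C11 → 6 sp2 carbons.

6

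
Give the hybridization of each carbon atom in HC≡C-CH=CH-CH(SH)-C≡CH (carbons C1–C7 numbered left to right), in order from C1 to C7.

C1 sp, C2 sp, C3 sp2, C4 sp2, C5 sp3, C6 sp, C7 sp

C1: 2 σ bonds, plus two π bonds — 2 electron domains, sp.
C2 is sp: 2 σ bonds, plus two π bonds, 2 electron-density regions.
C3 has 3 σ bonds, plus one π bond: steric number 3 → sp2.
C4 carries 3 σ bonds, plus one π bond, giving a steric number of 3, so it is sp2.
C5 (4 σ bonds) has steric number 4: sp3.
C6: 2 σ bonds, plus two π bonds; 2 regions of electron density → sp.
C7 has 2 σ bonds, plus two π bonds: steric number 2 → sp.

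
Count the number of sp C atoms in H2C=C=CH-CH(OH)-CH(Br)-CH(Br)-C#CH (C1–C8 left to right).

3

C1: sp2
C2: sp ✓
C3: sp2
C4: sp3
C5: sp3
C6: sp3
C7: sp ✓
C8: sp ✓
C2, C7, C8 → 3 sp carbons.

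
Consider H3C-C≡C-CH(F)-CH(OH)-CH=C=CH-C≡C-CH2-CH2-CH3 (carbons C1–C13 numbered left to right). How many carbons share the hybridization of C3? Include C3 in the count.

5

C3 is sp (two π bonds).
C1: sp3
C2: sp ✓
C3: sp ✓
C4: sp3
C5: sp3
C6: sp2
C7: sp ✓
C8: sp2
C9: sp ✓
C10: sp ✓
C11: sp3
C12: sp3
C13: sp3
5 carbons are sp.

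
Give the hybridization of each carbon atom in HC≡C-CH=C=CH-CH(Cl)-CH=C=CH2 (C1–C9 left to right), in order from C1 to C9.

C1 sp, C2 sp, C3 sp2, C4 sp, C5 sp2, C6 sp3, C7 sp2, C8 sp, C9 sp2

C1 is sp: 2 σ bonds, plus two π bonds, 2 electron-density regions.
C2: 2 σ bonds, plus two π bonds — 2 electron domains, sp.
C3 has 3 σ bonds, plus one π bond: steric number 3 → sp2.
C4 carries 2 σ bonds, plus two π bonds, giving a steric number of 2, so it is sp.
C5: 3 σ bonds, plus one π bond — 3 electron domains, sp2.
C6 (4 σ bonds) has steric number 4: sp3.
C7 (3 σ bonds, plus one π bond) has steric number 3: sp2.
C8 (2 σ bonds, plus two π bonds) has steric number 2: sp.
C9 is sp2: 3 σ bonds, plus one π bond, 3 electron-density regions.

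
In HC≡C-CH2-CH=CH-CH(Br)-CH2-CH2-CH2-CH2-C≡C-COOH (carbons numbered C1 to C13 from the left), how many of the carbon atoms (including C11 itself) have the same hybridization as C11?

4

C11 is sp (two π bonds).
C1: sp ✓
C2: sp ✓
C3: sp3
C4: sp2
C5: sp2
C6: sp3
C7: sp3
C8: sp3
C9: sp3
C10: sp3
C11: sp ✓
C12: sp ✓
C13: sp2
4 carbons are sp.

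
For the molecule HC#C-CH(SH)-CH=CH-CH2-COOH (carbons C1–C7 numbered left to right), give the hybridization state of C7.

sp^2

C7 is sp2: 3 σ bonds, plus one π bond, 3 electron-density regions.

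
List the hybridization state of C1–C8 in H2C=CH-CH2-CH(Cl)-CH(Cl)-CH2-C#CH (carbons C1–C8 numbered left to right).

C1 is sp2: 3 σ bonds, plus one π bond, 3 electron-density regions.
C2 is sp2: 3 σ bonds, plus one π bond, 3 electron-density regions.
C3 — 4 σ bonds. Steric number 4, so sp3.
C4: 4 σ bonds — 4 electron domains, sp3.
C5 (4 σ bonds) has steric number 4: sp3.
C6 is sp3: 4 σ bonds, 4 electron-density regions.
C7 has 2 σ bonds, plus two π bonds: steric number 2 → sp.
C8 carries 2 σ bonds, plus two π bonds, giving a steric number of 2, so it is sp.

C1 sp2, C2 sp2, C3 sp3, C4 sp3, C5 sp3, C6 sp3, C7 sp, C8 sp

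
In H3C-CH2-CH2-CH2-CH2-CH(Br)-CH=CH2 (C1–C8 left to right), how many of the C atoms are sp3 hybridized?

C1: sp3 ✓
C2: sp3 ✓
C3: sp3 ✓
C4: sp3 ✓
C5: sp3 ✓
C6: sp3 ✓
C7: sp2
C8: sp2
C1, C2, C3, C4, C5, C6 → 6 sp3 carbons.

6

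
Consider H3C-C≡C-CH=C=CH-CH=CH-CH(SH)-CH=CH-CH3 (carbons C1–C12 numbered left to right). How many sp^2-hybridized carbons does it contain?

6

C1: sp3
C2: sp
C3: sp
C4: sp2 ✓
C5: sp
C6: sp2 ✓
C7: sp2 ✓
C8: sp2 ✓
C9: sp3
C10: sp2 ✓
C11: sp2 ✓
C12: sp3
C4, C6, C7, C8, C10, C11 → 6 sp2 carbons.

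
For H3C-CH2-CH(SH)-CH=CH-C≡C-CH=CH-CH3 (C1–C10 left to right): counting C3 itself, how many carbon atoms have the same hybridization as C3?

C3 is sp3 (only σ bonds).
C1: sp3 ✓
C2: sp3 ✓
C3: sp3 ✓
C4: sp2
C5: sp2
C6: sp
C7: sp
C8: sp2
C9: sp2
C10: sp3 ✓
4 carbons are sp3.

4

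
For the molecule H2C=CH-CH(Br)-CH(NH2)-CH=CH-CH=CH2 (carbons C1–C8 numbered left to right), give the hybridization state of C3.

sp^3

C3 is sp3: 4 σ bonds, 4 electron-density regions.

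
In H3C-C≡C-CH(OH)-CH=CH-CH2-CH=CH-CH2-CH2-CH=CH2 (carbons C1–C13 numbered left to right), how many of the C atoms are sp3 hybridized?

5

C1: sp3 ✓
C2: sp
C3: sp
C4: sp3 ✓
C5: sp2
C6: sp2
C7: sp3 ✓
C8: sp2
C9: sp2
C10: sp3 ✓
C11: sp3 ✓
C12: sp2
C13: sp2
C1, C4, C7, C10, C11 → 5 sp3 carbons.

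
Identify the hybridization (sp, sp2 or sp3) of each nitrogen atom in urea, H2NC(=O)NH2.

sp²

Both N lone pairs are conjugated with the C=O; planar sp2.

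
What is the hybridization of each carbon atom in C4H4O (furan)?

Each carbon atom carries 3 σ bonds, plus one π bond, giving a steric number of 3, so it is sp2.

sp^2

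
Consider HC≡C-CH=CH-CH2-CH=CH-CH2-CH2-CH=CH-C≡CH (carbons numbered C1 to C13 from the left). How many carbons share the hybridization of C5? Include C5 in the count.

C5 is sp3 (only σ bonds).
C1: sp
C2: sp
C3: sp2
C4: sp2
C5: sp3 ✓
C6: sp2
C7: sp2
C8: sp3 ✓
C9: sp3 ✓
C10: sp2
C11: sp2
C12: sp
C13: sp
3 carbons are sp3.

3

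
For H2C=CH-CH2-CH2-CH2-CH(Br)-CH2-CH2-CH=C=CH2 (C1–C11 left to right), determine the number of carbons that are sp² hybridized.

C1: sp2 ✓
C2: sp2 ✓
C3: sp3
C4: sp3
C5: sp3
C6: sp3
C7: sp3
C8: sp3
C9: sp2 ✓
C10: sp
C11: sp2 ✓
C1, C2, C9, C11 → 4 sp2 carbons.

4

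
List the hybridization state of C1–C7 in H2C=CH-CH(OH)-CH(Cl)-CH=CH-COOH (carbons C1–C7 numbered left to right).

C1 (3 σ bonds, plus one π bond) has steric number 3: sp2.
C2: 3 σ bonds, plus one π bond — 3 electron domains, sp2.
C3: 4 σ bonds — 4 electron domains, sp3.
C4 has 4 σ bonds: steric number 4 → sp3.
C5: 3 σ bonds, plus one π bond; 3 regions of electron density → sp2.
C6 — 3 σ bonds, plus one π bond. Steric number 3, so sp2.
C7: 3 σ bonds, plus one π bond — 3 electron domains, sp2.

C1 sp2, C2 sp2, C3 sp3, C4 sp3, C5 sp2, C6 sp2, C7 sp2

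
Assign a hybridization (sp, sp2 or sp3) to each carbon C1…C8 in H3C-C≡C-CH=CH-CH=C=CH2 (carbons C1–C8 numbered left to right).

C1 sp3, C2 sp, C3 sp, C4 sp2, C5 sp2, C6 sp2, C7 sp, C8 sp2

C1 is sp3: 4 σ bonds, 4 electron-density regions.
C2 (2 σ bonds, plus two π bonds) has steric number 2: sp.
C3 (2 σ bonds, plus two π bonds) has steric number 2: sp.
C4 has 3 σ bonds, plus one π bond: steric number 3 → sp2.
C5 has 3 σ bonds, plus one π bond: steric number 3 → sp2.
C6: 3 σ bonds, plus one π bond — 3 electron domains, sp2.
C7 — 2 σ bonds, plus two π bonds. Steric number 2, so sp.
C8 has 3 σ bonds, plus one π bond: steric number 3 → sp2.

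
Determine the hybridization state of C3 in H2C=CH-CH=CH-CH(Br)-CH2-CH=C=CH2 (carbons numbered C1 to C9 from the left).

C3 has 3 σ bonds, plus one π bond: steric number 3 → sp2.

sp2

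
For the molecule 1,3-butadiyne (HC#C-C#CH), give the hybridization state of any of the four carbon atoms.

Every carbon is part of a C≡C triple bond: two σ regions → sp.

sp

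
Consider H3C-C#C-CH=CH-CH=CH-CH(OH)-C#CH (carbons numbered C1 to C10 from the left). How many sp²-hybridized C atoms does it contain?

4

C1: sp3
C2: sp
C3: sp
C4: sp2 ✓
C5: sp2 ✓
C6: sp2 ✓
C7: sp2 ✓
C8: sp3
C9: sp
C10: sp
C4, C5, C6, C7 → 4 sp2 carbons.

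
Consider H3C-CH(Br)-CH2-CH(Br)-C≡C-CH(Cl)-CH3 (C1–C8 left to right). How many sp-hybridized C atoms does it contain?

2

C1: sp3
C2: sp3
C3: sp3
C4: sp3
C5: sp ✓
C6: sp ✓
C7: sp3
C8: sp3
C5, C6 → 2 sp carbons.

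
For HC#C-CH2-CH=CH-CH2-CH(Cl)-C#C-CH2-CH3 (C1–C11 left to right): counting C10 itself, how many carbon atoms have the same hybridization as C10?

5

C10 is sp3 (only σ bonds).
C1: sp
C2: sp
C3: sp3 ✓
C4: sp2
C5: sp2
C6: sp3 ✓
C7: sp3 ✓
C8: sp
C9: sp
C10: sp3 ✓
C11: sp3 ✓
5 carbons are sp3.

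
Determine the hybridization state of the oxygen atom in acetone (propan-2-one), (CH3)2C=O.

sp2

One σ bond + two lone pairs = steric number 3 → sp2.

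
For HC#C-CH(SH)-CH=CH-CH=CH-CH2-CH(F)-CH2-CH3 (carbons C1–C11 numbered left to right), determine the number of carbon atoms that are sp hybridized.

C1: sp ✓
C2: sp ✓
C3: sp3
C4: sp2
C5: sp2
C6: sp2
C7: sp2
C8: sp3
C9: sp3
C10: sp3
C11: sp3
C1, C2 → 2 sp carbons.

2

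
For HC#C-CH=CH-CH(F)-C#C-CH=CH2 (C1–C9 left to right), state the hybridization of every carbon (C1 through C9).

C1 sp, C2 sp, C3 sp2, C4 sp2, C5 sp3, C6 sp, C7 sp, C8 sp2, C9 sp2

C1 is sp: 2 σ bonds, plus two π bonds, 2 electron-density regions.
C2 has 2 σ bonds, plus two π bonds: steric number 2 → sp.
C3: 3 σ bonds, plus one π bond — 3 electron domains, sp2.
C4 carries 3 σ bonds, plus one π bond, giving a steric number of 3, so it is sp2.
C5 — 4 σ bonds. Steric number 4, so sp3.
C6 (2 σ bonds, plus two π bonds) has steric number 2: sp.
C7 has 2 σ bonds, plus two π bonds: steric number 2 → sp.
C8 carries 3 σ bonds, plus one π bond, giving a steric number of 3, so it is sp2.
C9: 3 σ bonds, plus one π bond — 3 electron domains, sp2.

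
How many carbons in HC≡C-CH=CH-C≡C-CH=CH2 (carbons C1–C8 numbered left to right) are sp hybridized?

C1: sp ✓
C2: sp ✓
C3: sp2
C4: sp2
C5: sp ✓
C6: sp ✓
C7: sp2
C8: sp2
C1, C2, C5, C6 → 4 sp carbons.

4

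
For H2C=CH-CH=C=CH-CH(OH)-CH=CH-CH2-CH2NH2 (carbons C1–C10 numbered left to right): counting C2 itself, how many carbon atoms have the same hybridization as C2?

6

C2 is sp2 (one π bond).
C1: sp2 ✓
C2: sp2 ✓
C3: sp2 ✓
C4: sp
C5: sp2 ✓
C6: sp3
C7: sp2 ✓
C8: sp2 ✓
C9: sp3
C10: sp3
6 carbons are sp2.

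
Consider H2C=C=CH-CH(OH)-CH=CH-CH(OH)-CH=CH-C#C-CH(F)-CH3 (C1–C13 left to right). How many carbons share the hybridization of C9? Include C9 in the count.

6

C9 is sp2 (one π bond).
C1: sp2 ✓
C2: sp
C3: sp2 ✓
C4: sp3
C5: sp2 ✓
C6: sp2 ✓
C7: sp3
C8: sp2 ✓
C9: sp2 ✓
C10: sp
C11: sp
C12: sp3
C13: sp3
6 carbons are sp2.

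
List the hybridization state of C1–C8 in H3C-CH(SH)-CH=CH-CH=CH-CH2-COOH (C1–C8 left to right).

C1 sp3, C2 sp3, C3 sp2, C4 sp2, C5 sp2, C6 sp2, C7 sp3, C8 sp2

C1 (4 σ bonds) has steric number 4: sp3.
C2 — 4 σ bonds. Steric number 4, so sp3.
C3: 3 σ bonds, plus one π bond — 3 electron domains, sp2.
C4 — 3 σ bonds, plus one π bond. Steric number 3, so sp2.
C5 (3 σ bonds, plus one π bond) has steric number 3: sp2.
C6: 3 σ bonds, plus one π bond; 3 regions of electron density → sp2.
C7: 4 σ bonds — 4 electron domains, sp3.
C8: 3 σ bonds, plus one π bond — 3 electron domains, sp2.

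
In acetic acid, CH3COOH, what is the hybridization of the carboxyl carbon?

sp2

The carboxyl carbon: 3 σ bonds, plus one π bond; 3 regions of electron density → sp2.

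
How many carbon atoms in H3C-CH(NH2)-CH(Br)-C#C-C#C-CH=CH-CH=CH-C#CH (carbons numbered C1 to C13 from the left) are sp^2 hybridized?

4

C1: sp3
C2: sp3
C3: sp3
C4: sp
C5: sp
C6: sp
C7: sp
C8: sp2 ✓
C9: sp2 ✓
C10: sp2 ✓
C11: sp2 ✓
C12: sp
C13: sp
C8, C9, C10, C11 → 4 sp2 carbons.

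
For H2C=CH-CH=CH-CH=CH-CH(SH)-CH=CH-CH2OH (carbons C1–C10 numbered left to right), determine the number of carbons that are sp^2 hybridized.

C1: sp2 ✓
C2: sp2 ✓
C3: sp2 ✓
C4: sp2 ✓
C5: sp2 ✓
C6: sp2 ✓
C7: sp3
C8: sp2 ✓
C9: sp2 ✓
C10: sp3
C1, C2, C3, C4, C5, C6, C8, C9 → 8 sp2 carbons.

8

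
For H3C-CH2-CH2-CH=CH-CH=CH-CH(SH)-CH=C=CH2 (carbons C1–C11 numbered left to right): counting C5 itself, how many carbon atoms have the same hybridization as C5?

6

C5 is sp2 (one π bond).
C1: sp3
C2: sp3
C3: sp3
C4: sp2 ✓
C5: sp2 ✓
C6: sp2 ✓
C7: sp2 ✓
C8: sp3
C9: sp2 ✓
C10: sp
C11: sp2 ✓
6 carbons are sp2.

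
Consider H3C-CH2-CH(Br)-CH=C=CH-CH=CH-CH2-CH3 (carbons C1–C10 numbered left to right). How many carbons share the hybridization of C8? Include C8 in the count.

C8 is sp2 (one π bond).
C1: sp3
C2: sp3
C3: sp3
C4: sp2 ✓
C5: sp
C6: sp2 ✓
C7: sp2 ✓
C8: sp2 ✓
C9: sp3
C10: sp3
4 carbons are sp2.

4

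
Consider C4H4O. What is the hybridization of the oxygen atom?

sp²

One O lone pair is in the aromatic π system (p orbital), the other is in an sp2 hybrid in the ring plane; O has two σ bonds + one in-plane lone pair → sp2.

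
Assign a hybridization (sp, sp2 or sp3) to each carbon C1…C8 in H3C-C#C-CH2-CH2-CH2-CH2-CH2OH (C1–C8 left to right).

C1 sp3, C2 sp, C3 sp, C4 sp3, C5 sp3, C6 sp3, C7 sp3, C8 sp3

C1 — 4 σ bonds. Steric number 4, so sp3.
C2 carries 2 σ bonds, plus two π bonds, giving a steric number of 2, so it is sp.
C3 carries 2 σ bonds, plus two π bonds, giving a steric number of 2, so it is sp.
C4 — 4 σ bonds. Steric number 4, so sp3.
C5: 4 σ bonds — 4 electron domains, sp3.
C6 (4 σ bonds) has steric number 4: sp3.
C7: 4 σ bonds; 4 regions of electron density → sp3.
C8 (4 σ bonds) has steric number 4: sp3.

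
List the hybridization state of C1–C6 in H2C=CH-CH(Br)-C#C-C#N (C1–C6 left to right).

C1 sp2, C2 sp2, C3 sp3, C4 sp, C5 sp, C6 sp

C1: 3 σ bonds, plus one π bond — 3 electron domains, sp2.
C2 (3 σ bonds, plus one π bond) has steric number 3: sp2.
C3 — 4 σ bonds. Steric number 4, so sp3.
C4: 2 σ bonds, plus two π bonds; 2 regions of electron density → sp.
C5 has 2 σ bonds, plus two π bonds: steric number 2 → sp.
C6: 2 σ bonds, plus two π bonds; 2 regions of electron density → sp.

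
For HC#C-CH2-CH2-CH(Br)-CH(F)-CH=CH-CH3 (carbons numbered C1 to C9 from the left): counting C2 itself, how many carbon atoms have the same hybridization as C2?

C2 is sp (two π bonds).
C1: sp ✓
C2: sp ✓
C3: sp3
C4: sp3
C5: sp3
C6: sp3
C7: sp2
C8: sp2
C9: sp3
2 carbons are sp.

2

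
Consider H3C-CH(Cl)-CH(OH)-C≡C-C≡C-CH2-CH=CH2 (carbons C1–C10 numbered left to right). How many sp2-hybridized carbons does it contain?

2

C1: sp3
C2: sp3
C3: sp3
C4: sp
C5: sp
C6: sp
C7: sp
C8: sp3
C9: sp2 ✓
C10: sp2 ✓
C9, C10 → 2 sp2 carbons.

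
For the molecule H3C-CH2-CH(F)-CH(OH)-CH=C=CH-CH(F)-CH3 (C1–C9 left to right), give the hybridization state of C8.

C8 (4 σ bonds) has steric number 4: sp3.

sp³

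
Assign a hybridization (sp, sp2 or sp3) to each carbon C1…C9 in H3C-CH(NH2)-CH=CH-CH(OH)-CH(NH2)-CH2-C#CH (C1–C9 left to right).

C1 sp3, C2 sp3, C3 sp2, C4 sp2, C5 sp3, C6 sp3, C7 sp3, C8 sp, C9 sp

C1 is sp3: 4 σ bonds, 4 electron-density regions.
C2 — 4 σ bonds. Steric number 4, so sp3.
C3: 3 σ bonds, plus one π bond; 3 regions of electron density → sp2.
C4 (3 σ bonds, plus one π bond) has steric number 3: sp2.
C5 (4 σ bonds) has steric number 4: sp3.
C6 is sp3: 4 σ bonds, 4 electron-density regions.
C7 — 4 σ bonds. Steric number 4, so sp3.
C8: 2 σ bonds, plus two π bonds; 2 regions of electron density → sp.
C9 carries 2 σ bonds, plus two π bonds, giving a steric number of 2, so it is sp.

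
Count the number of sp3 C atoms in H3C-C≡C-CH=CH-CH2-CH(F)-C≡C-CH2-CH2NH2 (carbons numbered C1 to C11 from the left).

5

C1: sp3 ✓
C2: sp
C3: sp
C4: sp2
C5: sp2
C6: sp3 ✓
C7: sp3 ✓
C8: sp
C9: sp
C10: sp3 ✓
C11: sp3 ✓
C1, C6, C7, C10, C11 → 5 sp3 carbons.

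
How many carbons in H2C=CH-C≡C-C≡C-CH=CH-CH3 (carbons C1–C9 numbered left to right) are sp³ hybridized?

1

C1: sp2
C2: sp2
C3: sp
C4: sp
C5: sp
C6: sp
C7: sp2
C8: sp2
C9: sp3 ✓
C9 → 1 sp3 carbon.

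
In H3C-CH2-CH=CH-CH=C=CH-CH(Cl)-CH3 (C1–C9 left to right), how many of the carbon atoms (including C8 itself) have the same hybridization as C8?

4

C8 is sp3 (only σ bonds).
C1: sp3 ✓
C2: sp3 ✓
C3: sp2
C4: sp2
C5: sp2
C6: sp
C7: sp2
C8: sp3 ✓
C9: sp3 ✓
4 carbons are sp3.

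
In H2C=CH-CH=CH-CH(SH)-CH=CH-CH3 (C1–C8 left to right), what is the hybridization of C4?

C4 — 3 σ bonds, plus one π bond. Steric number 3, so sp2.

sp2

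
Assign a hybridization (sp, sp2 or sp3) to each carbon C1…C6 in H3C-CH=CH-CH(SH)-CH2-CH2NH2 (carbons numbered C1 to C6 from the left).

C1 sp3, C2 sp2, C3 sp2, C4 sp3, C5 sp3, C6 sp3

C1 is sp3: 4 σ bonds, 4 electron-density regions.
C2: 3 σ bonds, plus one π bond — 3 electron domains, sp2.
C3 is sp2: 3 σ bonds, plus one π bond, 3 electron-density regions.
C4 carries 4 σ bonds, giving a steric number of 4, so it is sp3.
C5 carries 4 σ bonds, giving a steric number of 4, so it is sp3.
C6: 4 σ bonds — 4 electron domains, sp3.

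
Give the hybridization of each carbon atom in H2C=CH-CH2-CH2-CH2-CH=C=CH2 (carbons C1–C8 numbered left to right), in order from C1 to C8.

C1 sp2, C2 sp2, C3 sp3, C4 sp3, C5 sp3, C6 sp2, C7 sp, C8 sp2

C1 has 3 σ bonds, plus one π bond: steric number 3 → sp2.
C2: 3 σ bonds, plus one π bond; 3 regions of electron density → sp2.
C3 (4 σ bonds) has steric number 4: sp3.
C4 has 4 σ bonds: steric number 4 → sp3.
C5: 4 σ bonds — 4 electron domains, sp3.
C6 carries 3 σ bonds, plus one π bond, giving a steric number of 3, so it is sp2.
C7 (2 σ bonds, plus two π bonds) has steric number 2: sp.
C8 has 3 σ bonds, plus one π bond: steric number 3 → sp2.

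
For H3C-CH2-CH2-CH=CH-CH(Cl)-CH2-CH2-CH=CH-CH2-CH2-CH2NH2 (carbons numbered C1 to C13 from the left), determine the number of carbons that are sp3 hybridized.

C1: sp3 ✓
C2: sp3 ✓
C3: sp3 ✓
C4: sp2
C5: sp2
C6: sp3 ✓
C7: sp3 ✓
C8: sp3 ✓
C9: sp2
C10: sp2
C11: sp3 ✓
C12: sp3 ✓
C13: sp3 ✓
C1, C2, C3, C6, C7, C8, C11, C12, C13 → 9 sp3 carbons.

9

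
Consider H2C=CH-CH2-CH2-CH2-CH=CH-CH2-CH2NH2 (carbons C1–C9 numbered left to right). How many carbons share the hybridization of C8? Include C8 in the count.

C8 is sp3 (only σ bonds).
C1: sp2
C2: sp2
C3: sp3 ✓
C4: sp3 ✓
C5: sp3 ✓
C6: sp2
C7: sp2
C8: sp3 ✓
C9: sp3 ✓
5 carbons are sp3.

5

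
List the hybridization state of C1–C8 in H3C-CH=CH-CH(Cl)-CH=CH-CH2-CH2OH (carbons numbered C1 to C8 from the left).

C1 sp3, C2 sp2, C3 sp2, C4 sp3, C5 sp2, C6 sp2, C7 sp3, C8 sp3

C1: 4 σ bonds; 4 regions of electron density → sp3.
C2: 3 σ bonds, plus one π bond — 3 electron domains, sp2.
C3 (3 σ bonds, plus one π bond) has steric number 3: sp2.
C4: 4 σ bonds; 4 regions of electron density → sp3.
C5 is sp2: 3 σ bonds, plus one π bond, 3 electron-density regions.
C6 carries 3 σ bonds, plus one π bond, giving a steric number of 3, so it is sp2.
C7 has 4 σ bonds: steric number 4 → sp3.
C8 carries 4 σ bonds, giving a steric number of 4, so it is sp3.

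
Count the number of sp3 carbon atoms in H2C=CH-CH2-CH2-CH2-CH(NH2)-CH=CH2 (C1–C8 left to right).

C1: sp2
C2: sp2
C3: sp3 ✓
C4: sp3 ✓
C5: sp3 ✓
C6: sp3 ✓
C7: sp2
C8: sp2
C3, C4, C5, C6 → 4 sp3 carbons.

4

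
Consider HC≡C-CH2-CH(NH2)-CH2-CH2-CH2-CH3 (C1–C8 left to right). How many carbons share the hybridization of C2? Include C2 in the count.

C2 is sp (two π bonds).
C1: sp ✓
C2: sp ✓
C3: sp3
C4: sp3
C5: sp3
C6: sp3
C7: sp3
C8: sp3
2 carbons are sp.

2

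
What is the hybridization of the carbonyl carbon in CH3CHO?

sp2

The carbonyl carbon carries 3 σ bonds, plus one π bond, giving a steric number of 3, so it is sp2.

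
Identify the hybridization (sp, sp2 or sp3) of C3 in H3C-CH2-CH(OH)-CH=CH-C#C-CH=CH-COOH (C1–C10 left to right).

sp^3

C3 (4 σ bonds) has steric number 4: sp3.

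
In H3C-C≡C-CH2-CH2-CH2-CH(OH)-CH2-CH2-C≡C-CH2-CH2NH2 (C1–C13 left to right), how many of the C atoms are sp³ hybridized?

C1: sp3 ✓
C2: sp
C3: sp
C4: sp3 ✓
C5: sp3 ✓
C6: sp3 ✓
C7: sp3 ✓
C8: sp3 ✓
C9: sp3 ✓
C10: sp
C11: sp
C12: sp3 ✓
C13: sp3 ✓
C1, C4, C5, C6, C7, C8, C9, C12, C13 → 9 sp3 carbons.

9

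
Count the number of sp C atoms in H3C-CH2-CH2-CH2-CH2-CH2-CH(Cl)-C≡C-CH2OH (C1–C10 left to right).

C1: sp3
C2: sp3
C3: sp3
C4: sp3
C5: sp3
C6: sp3
C7: sp3
C8: sp ✓
C9: sp ✓
C10: sp3
C8, C9 → 2 sp carbons.

2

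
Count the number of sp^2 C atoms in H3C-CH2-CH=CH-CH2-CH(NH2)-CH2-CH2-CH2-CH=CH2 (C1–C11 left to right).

C1: sp3
C2: sp3
C3: sp2 ✓
C4: sp2 ✓
C5: sp3
C6: sp3
C7: sp3
C8: sp3
C9: sp3
C10: sp2 ✓
C11: sp2 ✓
C3, C4, C10, C11 → 4 sp2 carbons.

4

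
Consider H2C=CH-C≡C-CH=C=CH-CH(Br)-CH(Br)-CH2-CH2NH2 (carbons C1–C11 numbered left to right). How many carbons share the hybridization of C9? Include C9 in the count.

4

C9 is sp3 (only σ bonds).
C1: sp2
C2: sp2
C3: sp
C4: sp
C5: sp2
C6: sp
C7: sp2
C8: sp3 ✓
C9: sp3 ✓
C10: sp3 ✓
C11: sp3 ✓
4 carbons are sp3.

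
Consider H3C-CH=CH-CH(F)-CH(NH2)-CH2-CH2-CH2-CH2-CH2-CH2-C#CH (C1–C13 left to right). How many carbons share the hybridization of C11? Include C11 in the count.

9

C11 is sp3 (only σ bonds).
C1: sp3 ✓
C2: sp2
C3: sp2
C4: sp3 ✓
C5: sp3 ✓
C6: sp3 ✓
C7: sp3 ✓
C8: sp3 ✓
C9: sp3 ✓
C10: sp3 ✓
C11: sp3 ✓
C12: sp
C13: sp
9 carbons are sp3.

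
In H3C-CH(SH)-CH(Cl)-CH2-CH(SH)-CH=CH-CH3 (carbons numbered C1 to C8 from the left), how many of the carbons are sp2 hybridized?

2

C1: sp3
C2: sp3
C3: sp3
C4: sp3
C5: sp3
C6: sp2 ✓
C7: sp2 ✓
C8: sp3
C6, C7 → 2 sp2 carbons.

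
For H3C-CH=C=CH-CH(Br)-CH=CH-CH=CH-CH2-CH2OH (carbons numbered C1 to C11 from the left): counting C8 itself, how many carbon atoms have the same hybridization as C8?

6

C8 is sp2 (one π bond).
C1: sp3
C2: sp2 ✓
C3: sp
C4: sp2 ✓
C5: sp3
C6: sp2 ✓
C7: sp2 ✓
C8: sp2 ✓
C9: sp2 ✓
C10: sp3
C11: sp3
6 carbons are sp2.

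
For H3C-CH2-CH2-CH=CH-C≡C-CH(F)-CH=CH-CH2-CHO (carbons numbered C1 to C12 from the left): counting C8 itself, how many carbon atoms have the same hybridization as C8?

C8 is sp3 (only σ bonds).
C1: sp3 ✓
C2: sp3 ✓
C3: sp3 ✓
C4: sp2
C5: sp2
C6: sp
C7: sp
C8: sp3 ✓
C9: sp2
C10: sp2
C11: sp3 ✓
C12: sp2
5 carbons are sp3.

5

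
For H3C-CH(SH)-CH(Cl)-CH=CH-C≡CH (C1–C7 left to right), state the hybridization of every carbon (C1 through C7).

C1 sp3, C2 sp3, C3 sp3, C4 sp2, C5 sp2, C6 sp, C7 sp

C1 carries 4 σ bonds, giving a steric number of 4, so it is sp3.
C2 — 4 σ bonds. Steric number 4, so sp3.
C3 has 4 σ bonds: steric number 4 → sp3.
C4 is sp2: 3 σ bonds, plus one π bond, 3 electron-density regions.
C5 (3 σ bonds, plus one π bond) has steric number 3: sp2.
C6 carries 2 σ bonds, plus two π bonds, giving a steric number of 2, so it is sp.
C7 has 2 σ bonds, plus two π bonds: steric number 2 → sp.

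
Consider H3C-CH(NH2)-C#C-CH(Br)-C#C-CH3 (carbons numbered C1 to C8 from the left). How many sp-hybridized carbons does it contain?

C1: sp3
C2: sp3
C3: sp ✓
C4: sp ✓
C5: sp3
C6: sp ✓
C7: sp ✓
C8: sp3
C3, C4, C6, C7 → 4 sp carbons.

4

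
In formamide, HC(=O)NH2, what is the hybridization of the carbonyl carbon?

sp^2

The carbonyl carbon — 3 σ bonds, plus one π bond. Steric number 3, so sp2.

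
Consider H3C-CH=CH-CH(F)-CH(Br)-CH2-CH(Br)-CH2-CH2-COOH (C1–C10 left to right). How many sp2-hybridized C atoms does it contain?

3

C1: sp3
C2: sp2 ✓
C3: sp2 ✓
C4: sp3
C5: sp3
C6: sp3
C7: sp3
C8: sp3
C9: sp3
C10: sp2 ✓
C2, C3, C10 → 3 sp2 carbons.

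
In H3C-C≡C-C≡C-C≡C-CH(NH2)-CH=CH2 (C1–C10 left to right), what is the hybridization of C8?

C8 — 4 σ bonds. Steric number 4, so sp3.

sp³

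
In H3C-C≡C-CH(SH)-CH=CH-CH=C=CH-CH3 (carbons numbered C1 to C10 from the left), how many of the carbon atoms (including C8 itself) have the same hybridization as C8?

C8 is sp (two π bonds).
C1: sp3
C2: sp ✓
C3: sp ✓
C4: sp3
C5: sp2
C6: sp2
C7: sp2
C8: sp ✓
C9: sp2
C10: sp3
3 carbons are sp.

3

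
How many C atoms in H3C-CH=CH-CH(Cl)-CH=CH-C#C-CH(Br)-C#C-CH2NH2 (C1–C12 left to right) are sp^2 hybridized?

4

C1: sp3
C2: sp2 ✓
C3: sp2 ✓
C4: sp3
C5: sp2 ✓
C6: sp2 ✓
C7: sp
C8: sp
C9: sp3
C10: sp
C11: sp
C12: sp3
C2, C3, C5, C6 → 4 sp2 carbons.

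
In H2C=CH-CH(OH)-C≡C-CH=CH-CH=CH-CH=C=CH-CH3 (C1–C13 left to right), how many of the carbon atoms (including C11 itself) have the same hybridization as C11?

3

C11 is sp (two π bonds).
C1: sp2
C2: sp2
C3: sp3
C4: sp ✓
C5: sp ✓
C6: sp2
C7: sp2
C8: sp2
C9: sp2
C10: sp2
C11: sp ✓
C12: sp2
C13: sp3
3 carbons are sp.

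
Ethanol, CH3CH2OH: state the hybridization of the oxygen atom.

The oxygen atom has 2 σ bonds and 2 lone pairs: steric number 4 → sp3.

sp³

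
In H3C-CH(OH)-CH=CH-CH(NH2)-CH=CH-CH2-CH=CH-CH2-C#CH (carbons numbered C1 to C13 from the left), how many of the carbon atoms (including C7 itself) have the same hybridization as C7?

C7 is sp2 (one π bond).
C1: sp3
C2: sp3
C3: sp2 ✓
C4: sp2 ✓
C5: sp3
C6: sp2 ✓
C7: sp2 ✓
C8: sp3
C9: sp2 ✓
C10: sp2 ✓
C11: sp3
C12: sp
C13: sp
6 carbons are sp2.

6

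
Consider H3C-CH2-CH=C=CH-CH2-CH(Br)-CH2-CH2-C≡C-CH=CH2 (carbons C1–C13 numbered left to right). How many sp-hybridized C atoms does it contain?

3

C1: sp3
C2: sp3
C3: sp2
C4: sp ✓
C5: sp2
C6: sp3
C7: sp3
C8: sp3
C9: sp3
C10: sp ✓
C11: sp ✓
C12: sp2
C13: sp2
C4, C10, C11 → 3 sp carbons.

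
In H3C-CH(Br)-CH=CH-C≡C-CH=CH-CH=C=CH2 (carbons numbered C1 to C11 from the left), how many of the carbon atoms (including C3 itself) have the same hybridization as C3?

C3 is sp2 (one π bond).
C1: sp3
C2: sp3
C3: sp2 ✓
C4: sp2 ✓
C5: sp
C6: sp
C7: sp2 ✓
C8: sp2 ✓
C9: sp2 ✓
C10: sp
C11: sp2 ✓
6 carbons are sp2.

6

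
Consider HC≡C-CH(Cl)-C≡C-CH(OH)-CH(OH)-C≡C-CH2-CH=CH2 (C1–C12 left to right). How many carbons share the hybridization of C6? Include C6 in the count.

C6 is sp3 (only σ bonds).
C1: sp
C2: sp
C3: sp3 ✓
C4: sp
C5: sp
C6: sp3 ✓
C7: sp3 ✓
C8: sp
C9: sp
C10: sp3 ✓
C11: sp2
C12: sp2
4 carbons are sp3.

4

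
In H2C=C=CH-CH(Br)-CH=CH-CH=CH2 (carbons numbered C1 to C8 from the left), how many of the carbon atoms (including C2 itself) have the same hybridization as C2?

1

C2 is sp (two π bonds).
C1: sp2
C2: sp ✓
C3: sp2
C4: sp3
C5: sp2
C6: sp2
C7: sp2
C8: sp2
1 carbon is sp.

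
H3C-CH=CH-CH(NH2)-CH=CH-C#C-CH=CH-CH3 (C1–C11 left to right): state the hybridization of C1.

C1: 4 σ bonds; 4 regions of electron density → sp3.

sp3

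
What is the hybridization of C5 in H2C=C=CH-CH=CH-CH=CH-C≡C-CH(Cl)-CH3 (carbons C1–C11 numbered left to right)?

C5 has 3 σ bonds, plus one π bond: steric number 3 → sp2.

sp²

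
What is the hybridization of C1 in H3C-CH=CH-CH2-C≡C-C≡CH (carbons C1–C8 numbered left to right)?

C1 (4 σ bonds) has steric number 4: sp3.

sp3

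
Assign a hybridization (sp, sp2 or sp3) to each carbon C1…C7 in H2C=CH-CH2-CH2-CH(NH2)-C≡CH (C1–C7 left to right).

C1 sp2, C2 sp2, C3 sp3, C4 sp3, C5 sp3, C6 sp, C7 sp

C1 — 3 σ bonds, plus one π bond. Steric number 3, so sp2.
C2 (3 σ bonds, plus one π bond) has steric number 3: sp2.
C3 (4 σ bonds) has steric number 4: sp3.
C4 — 4 σ bonds. Steric number 4, so sp3.
C5 — 4 σ bonds. Steric number 4, so sp3.
C6 carries 2 σ bonds, plus two π bonds, giving a steric number of 2, so it is sp.
C7 has 2 σ bonds, plus two π bonds: steric number 2 → sp.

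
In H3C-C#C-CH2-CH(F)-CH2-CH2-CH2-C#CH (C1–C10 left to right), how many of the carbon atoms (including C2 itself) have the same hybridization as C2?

4

C2 is sp (two π bonds).
C1: sp3
C2: sp ✓
C3: sp ✓
C4: sp3
C5: sp3
C6: sp3
C7: sp3
C8: sp3
C9: sp ✓
C10: sp ✓
4 carbons are sp.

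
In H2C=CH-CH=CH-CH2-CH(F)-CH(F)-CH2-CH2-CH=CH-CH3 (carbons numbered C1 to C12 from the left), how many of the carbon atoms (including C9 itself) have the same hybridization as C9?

6

C9 is sp3 (only σ bonds).
C1: sp2
C2: sp2
C3: sp2
C4: sp2
C5: sp3 ✓
C6: sp3 ✓
C7: sp3 ✓
C8: sp3 ✓
C9: sp3 ✓
C10: sp2
C11: sp2
C12: sp3 ✓
6 carbons are sp3.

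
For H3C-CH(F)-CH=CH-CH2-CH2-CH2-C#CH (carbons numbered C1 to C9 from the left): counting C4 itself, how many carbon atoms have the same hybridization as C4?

C4 is sp2 (one π bond).
C1: sp3
C2: sp3
C3: sp2 ✓
C4: sp2 ✓
C5: sp3
C6: sp3
C7: sp3
C8: sp
C9: sp
2 carbons are sp2.

2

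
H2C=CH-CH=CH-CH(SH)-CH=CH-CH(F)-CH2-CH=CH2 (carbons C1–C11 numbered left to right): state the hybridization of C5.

sp^3

C5 carries 4 σ bonds, giving a steric number of 4, so it is sp3.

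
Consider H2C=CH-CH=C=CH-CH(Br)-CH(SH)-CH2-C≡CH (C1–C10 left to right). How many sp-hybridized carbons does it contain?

3

C1: sp2
C2: sp2
C3: sp2
C4: sp ✓
C5: sp2
C6: sp3
C7: sp3
C8: sp3
C9: sp ✓
C10: sp ✓
C4, C9, C10 → 3 sp carbons.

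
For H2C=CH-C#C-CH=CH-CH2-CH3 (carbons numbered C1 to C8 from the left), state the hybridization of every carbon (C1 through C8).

C1 sp2, C2 sp2, C3 sp, C4 sp, C5 sp2, C6 sp2, C7 sp3, C8 sp3

C1: 3 σ bonds, plus one π bond — 3 electron domains, sp2.
C2 (3 σ bonds, plus one π bond) has steric number 3: sp2.
C3: 2 σ bonds, plus two π bonds — 2 electron domains, sp.
C4: 2 σ bonds, plus two π bonds; 2 regions of electron density → sp.
C5 carries 3 σ bonds, plus one π bond, giving a steric number of 3, so it is sp2.
C6 (3 σ bonds, plus one π bond) has steric number 3: sp2.
C7 carries 4 σ bonds, giving a steric number of 4, so it is sp3.
C8 carries 4 σ bonds, giving a steric number of 4, so it is sp3.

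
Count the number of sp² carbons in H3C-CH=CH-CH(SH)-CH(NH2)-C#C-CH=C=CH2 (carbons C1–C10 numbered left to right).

C1: sp3
C2: sp2 ✓
C3: sp2 ✓
C4: sp3
C5: sp3
C6: sp
C7: sp
C8: sp2 ✓
C9: sp
C10: sp2 ✓
C2, C3, C8, C10 → 4 sp2 carbons.

4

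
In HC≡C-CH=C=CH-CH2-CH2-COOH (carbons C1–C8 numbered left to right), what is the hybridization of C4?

C4 (2 σ bonds, plus two π bonds) has steric number 2: sp.

sp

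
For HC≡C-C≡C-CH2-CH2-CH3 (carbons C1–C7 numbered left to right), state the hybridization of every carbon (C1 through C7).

C1: 2 σ bonds, plus two π bonds; 2 regions of electron density → sp.
C2: 2 σ bonds, plus two π bonds; 2 regions of electron density → sp.
C3 — 2 σ bonds, plus two π bonds. Steric number 2, so sp.
C4: 2 σ bonds, plus two π bonds — 2 electron domains, sp.
C5 carries 4 σ bonds, giving a steric number of 4, so it is sp3.
C6: 4 σ bonds — 4 electron domains, sp3.
C7 — 4 σ bonds. Steric number 4, so sp3.

C1 sp, C2 sp, C3 sp, C4 sp, C5 sp3, C6 sp3, C7 sp3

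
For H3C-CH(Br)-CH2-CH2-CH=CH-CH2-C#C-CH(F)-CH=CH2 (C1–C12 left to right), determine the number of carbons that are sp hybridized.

C1: sp3
C2: sp3
C3: sp3
C4: sp3
C5: sp2
C6: sp2
C7: sp3
C8: sp ✓
C9: sp ✓
C10: sp3
C11: sp2
C12: sp2
C8, C9 → 2 sp carbons.

2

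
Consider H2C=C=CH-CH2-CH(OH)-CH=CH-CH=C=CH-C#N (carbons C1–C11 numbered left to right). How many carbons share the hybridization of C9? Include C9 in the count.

C9 is sp (two π bonds).
C1: sp2
C2: sp ✓
C3: sp2
C4: sp3
C5: sp3
C6: sp2
C7: sp2
C8: sp2
C9: sp ✓
C10: sp2
C11: sp ✓
3 carbons are sp.

3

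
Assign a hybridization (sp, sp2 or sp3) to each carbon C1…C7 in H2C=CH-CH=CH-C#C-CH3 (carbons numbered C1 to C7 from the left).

C1 carries 3 σ bonds, plus one π bond, giving a steric number of 3, so it is sp2.
C2 — 3 σ bonds, plus one π bond. Steric number 3, so sp2.
C3 is sp2: 3 σ bonds, plus one π bond, 3 electron-density regions.
C4: 3 σ bonds, plus one π bond — 3 electron domains, sp2.
C5: 2 σ bonds, plus two π bonds — 2 electron domains, sp.
C6: 2 σ bonds, plus two π bonds — 2 electron domains, sp.
C7 — 4 σ bonds. Steric number 4, so sp3.

C1 sp2, C2 sp2, C3 sp2, C4 sp2, C5 sp, C6 sp, C7 sp3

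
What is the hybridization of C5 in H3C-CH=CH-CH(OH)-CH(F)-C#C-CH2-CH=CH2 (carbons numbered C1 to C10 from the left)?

C5: 4 σ bonds; 4 regions of electron density → sp3.

sp³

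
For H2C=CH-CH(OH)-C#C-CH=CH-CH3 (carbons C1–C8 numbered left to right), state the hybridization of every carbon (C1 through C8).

C1 — 3 σ bonds, plus one π bond. Steric number 3, so sp2.
C2 — 3 σ bonds, plus one π bond. Steric number 3, so sp2.
C3 has 4 σ bonds: steric number 4 → sp3.
C4: 2 σ bonds, plus two π bonds; 2 regions of electron density → sp.
C5: 2 σ bonds, plus two π bonds; 2 regions of electron density → sp.
C6 has 3 σ bonds, plus one π bond: steric number 3 → sp2.
C7 carries 3 σ bonds, plus one π bond, giving a steric number of 3, so it is sp2.
C8 is sp3: 4 σ bonds, 4 electron-density regions.

C1 sp2, C2 sp2, C3 sp3, C4 sp, C5 sp, C6 sp2, C7 sp2, C8 sp3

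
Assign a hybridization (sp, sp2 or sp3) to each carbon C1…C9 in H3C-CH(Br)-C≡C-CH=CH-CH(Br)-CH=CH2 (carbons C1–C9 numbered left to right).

C1 sp3, C2 sp3, C3 sp, C4 sp, C5 sp2, C6 sp2, C7 sp3, C8 sp2, C9 sp2

C1 carries 4 σ bonds, giving a steric number of 4, so it is sp3.
C2 (4 σ bonds) has steric number 4: sp3.
C3: 2 σ bonds, plus two π bonds; 2 regions of electron density → sp.
C4: 2 σ bonds, plus two π bonds — 2 electron domains, sp.
C5: 3 σ bonds, plus one π bond — 3 electron domains, sp2.
C6 (3 σ bonds, plus one π bond) has steric number 3: sp2.
C7 has 4 σ bonds: steric number 4 → sp3.
C8 has 3 σ bonds, plus one π bond: steric number 3 → sp2.
C9 is sp2: 3 σ bonds, plus one π bond, 3 electron-density regions.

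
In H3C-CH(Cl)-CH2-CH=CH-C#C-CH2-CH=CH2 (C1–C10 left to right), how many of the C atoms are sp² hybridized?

4

C1: sp3
C2: sp3
C3: sp3
C4: sp2 ✓
C5: sp2 ✓
C6: sp
C7: sp
C8: sp3
C9: sp2 ✓
C10: sp2 ✓
C4, C5, C9, C10 → 4 sp2 carbons.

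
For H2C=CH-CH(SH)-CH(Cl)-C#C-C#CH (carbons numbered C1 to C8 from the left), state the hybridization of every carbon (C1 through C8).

C1: 3 σ bonds, plus one π bond; 3 regions of electron density → sp2.
C2 — 3 σ bonds, plus one π bond. Steric number 3, so sp2.
C3 (4 σ bonds) has steric number 4: sp3.
C4 (4 σ bonds) has steric number 4: sp3.
C5 has 2 σ bonds, plus two π bonds: steric number 2 → sp.
C6 is sp: 2 σ bonds, plus two π bonds, 2 electron-density regions.
C7 carries 2 σ bonds, plus two π bonds, giving a steric number of 2, so it is sp.
C8 (2 σ bonds, plus two π bonds) has steric number 2: sp.

C1 sp2, C2 sp2, C3 sp3, C4 sp3, C5 sp, C6 sp, C7 sp, C8 sp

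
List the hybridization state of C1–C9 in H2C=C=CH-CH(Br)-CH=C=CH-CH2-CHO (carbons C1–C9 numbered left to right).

C1 sp2, C2 sp, C3 sp2, C4 sp3, C5 sp2, C6 sp, C7 sp2, C8 sp3, C9 sp2

C1 — 3 σ bonds, plus one π bond. Steric number 3, so sp2.
C2 carries 2 σ bonds, plus two π bonds, giving a steric number of 2, so it is sp.
C3 carries 3 σ bonds, plus one π bond, giving a steric number of 3, so it is sp2.
C4: 4 σ bonds — 4 electron domains, sp3.
C5: 3 σ bonds, plus one π bond; 3 regions of electron density → sp2.
C6 has 2 σ bonds, plus two π bonds: steric number 2 → sp.
C7 has 3 σ bonds, plus one π bond: steric number 3 → sp2.
C8 — 4 σ bonds. Steric number 4, so sp3.
C9: 3 σ bonds, plus one π bond; 3 regions of electron density → sp2.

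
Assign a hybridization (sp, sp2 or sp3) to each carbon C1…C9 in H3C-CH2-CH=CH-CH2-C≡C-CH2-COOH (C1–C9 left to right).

C1 sp3, C2 sp3, C3 sp2, C4 sp2, C5 sp3, C6 sp, C7 sp, C8 sp3, C9 sp2

C1: 4 σ bonds; 4 regions of electron density → sp3.
C2: 4 σ bonds; 4 regions of electron density → sp3.
C3 is sp2: 3 σ bonds, plus one π bond, 3 electron-density regions.
C4 is sp2: 3 σ bonds, plus one π bond, 3 electron-density regions.
C5 — 4 σ bonds. Steric number 4, so sp3.
C6: 2 σ bonds, plus two π bonds — 2 electron domains, sp.
C7 — 2 σ bonds, plus two π bonds. Steric number 2, so sp.
C8 is sp3: 4 σ bonds, 4 electron-density regions.
C9: 3 σ bonds, plus one π bond — 3 electron domains, sp2.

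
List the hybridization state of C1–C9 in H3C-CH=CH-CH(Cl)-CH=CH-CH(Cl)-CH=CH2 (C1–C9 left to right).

C1 sp3, C2 sp2, C3 sp2, C4 sp3, C5 sp2, C6 sp2, C7 sp3, C8 sp2, C9 sp2

C1: 4 σ bonds — 4 electron domains, sp3.
C2 is sp2: 3 σ bonds, plus one π bond, 3 electron-density regions.
C3 (3 σ bonds, plus one π bond) has steric number 3: sp2.
C4 carries 4 σ bonds, giving a steric number of 4, so it is sp3.
C5 — 3 σ bonds, plus one π bond. Steric number 3, so sp2.
C6: 3 σ bonds, plus one π bond — 3 electron domains, sp2.
C7: 4 σ bonds; 4 regions of electron density → sp3.
C8: 3 σ bonds, plus one π bond; 3 regions of electron density → sp2.
C9 has 3 σ bonds, plus one π bond: steric number 3 → sp2.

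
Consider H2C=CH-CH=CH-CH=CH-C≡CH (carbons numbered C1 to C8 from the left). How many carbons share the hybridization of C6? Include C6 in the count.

C6 is sp2 (one π bond).
C1: sp2 ✓
C2: sp2 ✓
C3: sp2 ✓
C4: sp2 ✓
C5: sp2 ✓
C6: sp2 ✓
C7: sp
C8: sp
6 carbons are sp2.

6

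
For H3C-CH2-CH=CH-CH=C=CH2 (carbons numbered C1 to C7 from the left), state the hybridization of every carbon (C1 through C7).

C1 sp3, C2 sp3, C3 sp2, C4 sp2, C5 sp2, C6 sp, C7 sp2

C1 is sp3: 4 σ bonds, 4 electron-density regions.
C2 is sp3: 4 σ bonds, 4 electron-density regions.
C3 (3 σ bonds, plus one π bond) has steric number 3: sp2.
C4 (3 σ bonds, plus one π bond) has steric number 3: sp2.
C5 — 3 σ bonds, plus one π bond. Steric number 3, so sp2.
C6 is sp: 2 σ bonds, plus two π bonds, 2 electron-density regions.
C7 has 3 σ bonds, plus one π bond: steric number 3 → sp2.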